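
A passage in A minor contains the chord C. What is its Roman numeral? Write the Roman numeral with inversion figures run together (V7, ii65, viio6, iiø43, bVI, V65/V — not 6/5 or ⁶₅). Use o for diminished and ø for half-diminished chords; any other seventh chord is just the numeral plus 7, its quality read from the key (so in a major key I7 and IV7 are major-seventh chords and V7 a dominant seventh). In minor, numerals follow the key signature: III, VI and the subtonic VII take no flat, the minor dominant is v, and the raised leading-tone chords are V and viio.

Stacked in thirds the chord is C-E-G: a major triad on C.
C is scale degree 3 in A minor, and a major triad on that degree is written III.

III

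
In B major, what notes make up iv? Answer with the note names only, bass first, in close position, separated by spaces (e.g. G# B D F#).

E G B

iv is the minor subdominant, borrowed from the parallel minor. In B major that root is E.
So the chord is E-G-B, a minor triad.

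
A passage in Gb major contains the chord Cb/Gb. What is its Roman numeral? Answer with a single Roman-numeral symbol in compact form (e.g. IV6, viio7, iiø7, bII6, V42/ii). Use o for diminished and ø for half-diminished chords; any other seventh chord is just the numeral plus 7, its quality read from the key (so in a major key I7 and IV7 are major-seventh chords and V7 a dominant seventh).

IV64

Stacked in thirds the chord is Cb-Eb-Gb: a major triad on Cb.
Cb is scale degree 4 in Gb major, and a major triad on that degree is written IV.
With Gb in the bass the chord is in second inversion, so the figured bass is 64.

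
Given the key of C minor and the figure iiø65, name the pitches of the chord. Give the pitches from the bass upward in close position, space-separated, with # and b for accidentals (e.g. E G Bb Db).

In C minor, the second degree is D, and the diatonic chord built there is a half-diminished seventh chord.
Stacking thirds from D gives D-F-Ab-C.
The figured bass 65 indicates first inversion, placing the third (F) in the bass: F-Ab-C-D.

F Ab C D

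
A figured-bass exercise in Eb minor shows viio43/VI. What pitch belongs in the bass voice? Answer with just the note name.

The applied chord viio43/VI is rooted on Bb: Bb-Db-Fb-Abb.
The figure 43 means second inversion — the fifth is in the bass.

Fb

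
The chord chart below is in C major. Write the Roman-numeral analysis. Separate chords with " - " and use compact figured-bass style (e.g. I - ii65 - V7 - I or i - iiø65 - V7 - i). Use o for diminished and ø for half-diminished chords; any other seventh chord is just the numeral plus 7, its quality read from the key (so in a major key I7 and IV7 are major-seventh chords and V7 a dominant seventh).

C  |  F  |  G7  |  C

I - IV - V7 - I

C has root C, degree 1 in C major, so I.
F: major triad on F = scale degree 4 → IV.
G7 has root G, degree 5 in C major, so V7.
C has root C, degree 1 in C major, so I.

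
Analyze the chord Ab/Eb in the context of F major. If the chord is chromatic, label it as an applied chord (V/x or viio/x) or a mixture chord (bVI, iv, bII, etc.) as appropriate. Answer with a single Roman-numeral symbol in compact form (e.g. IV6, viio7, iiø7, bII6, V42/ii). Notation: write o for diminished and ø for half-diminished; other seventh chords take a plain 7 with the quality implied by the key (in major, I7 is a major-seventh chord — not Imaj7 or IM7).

Stacked in thirds the chord is Ab-C-Eb: a major triad on Ab.
Ab is the lowered third degree of F major (diatonic 3 would be A). This is a major triad on the lowered third degree, borrowed from the parallel minor.
With Eb in the bass the chord is in second inversion, so the figured bass is 64.

bIII64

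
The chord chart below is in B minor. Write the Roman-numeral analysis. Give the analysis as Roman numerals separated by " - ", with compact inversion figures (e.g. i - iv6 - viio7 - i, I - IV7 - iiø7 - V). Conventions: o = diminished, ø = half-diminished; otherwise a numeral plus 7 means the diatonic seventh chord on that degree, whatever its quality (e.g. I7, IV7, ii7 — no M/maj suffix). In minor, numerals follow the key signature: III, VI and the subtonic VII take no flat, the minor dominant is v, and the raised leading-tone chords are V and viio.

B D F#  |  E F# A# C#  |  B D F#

B-D-F#: minor triad on B = scale degree 1 → i.
E-F#-A#-C#: dominant seventh chord on F# = scale degree 5 → V42.
B-D-F#: minor triad on B = scale degree 1 → i.

i - V42 - i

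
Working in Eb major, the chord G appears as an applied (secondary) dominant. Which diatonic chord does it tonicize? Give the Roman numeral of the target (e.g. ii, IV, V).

vi

The chord is a major triad on G.
A dominant resolves down a perfect fifth: G → C. In Eb major, C is scale degree 6, i.e. vi.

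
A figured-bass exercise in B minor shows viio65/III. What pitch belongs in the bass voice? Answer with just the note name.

E

The applied chord viio65/III is rooted on C#: C#-E-G-Bb.
The figure 65 means first inversion — the third is in the bass.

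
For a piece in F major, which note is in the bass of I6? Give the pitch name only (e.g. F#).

A

I in F major has root F; the chord is F-A-C.
The figure 6 means first inversion — the third is in the bass.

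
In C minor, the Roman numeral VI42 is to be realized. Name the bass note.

G

VI in C minor has root Ab; the chord is Ab-C-Eb-G.
The figure 42 means third inversion — the seventh is in the bass.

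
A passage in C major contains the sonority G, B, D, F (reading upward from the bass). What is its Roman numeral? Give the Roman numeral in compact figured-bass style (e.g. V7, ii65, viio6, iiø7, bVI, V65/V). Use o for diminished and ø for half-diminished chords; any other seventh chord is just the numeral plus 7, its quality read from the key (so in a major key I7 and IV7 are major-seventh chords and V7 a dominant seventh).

The pitches G-B-D-F form a dominant seventh chord rooted on G.
In C major, G is the dominant; the diatonic dominant seventh chord there is V7.

V7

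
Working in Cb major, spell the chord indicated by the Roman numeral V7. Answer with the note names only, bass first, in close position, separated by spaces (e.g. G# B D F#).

Gb Bb Db Fb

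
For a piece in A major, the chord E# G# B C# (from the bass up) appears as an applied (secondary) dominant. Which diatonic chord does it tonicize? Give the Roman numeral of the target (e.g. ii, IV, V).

The chord is a dominant seventh chord on C#.
A dominant resolves down a perfect fifth: C# → F#. In A major, F# is scale degree 6, i.e. vi.

vi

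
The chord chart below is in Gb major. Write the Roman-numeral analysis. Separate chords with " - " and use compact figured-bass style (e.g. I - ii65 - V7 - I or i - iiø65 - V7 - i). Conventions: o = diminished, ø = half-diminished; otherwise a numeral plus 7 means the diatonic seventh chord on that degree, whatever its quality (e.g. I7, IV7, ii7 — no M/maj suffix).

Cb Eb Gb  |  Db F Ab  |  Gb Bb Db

Cb-Eb-Gb has root Cb, degree 4 in Gb major, so IV.
Db-F-Ab has root Db, degree 5 in Gb major, so V.
Gb-Bb-Db: root Gb is the tonic; major triad there is I.

IV - V - I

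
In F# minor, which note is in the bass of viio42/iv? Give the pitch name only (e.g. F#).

The applied chord viio42/iv is rooted on A#: A#-C#-E-G.
The figure 42 means third inversion — the seventh is in the bass.

G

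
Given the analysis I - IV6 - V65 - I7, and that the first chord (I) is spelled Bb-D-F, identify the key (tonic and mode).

Bb major

The chord Bb is a major triad rooted on Bb; its label is I.
If Bb is scale degree 1 and the mode makes that degree carry a major triad, the tonic is Bb and the mode is major.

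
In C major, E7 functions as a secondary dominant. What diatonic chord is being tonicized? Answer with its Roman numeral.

vi

The chord is a dominant seventh chord on E.
A dominant resolves down a perfect fifth: E → A. In C major, A is scale degree 6, i.e. vi.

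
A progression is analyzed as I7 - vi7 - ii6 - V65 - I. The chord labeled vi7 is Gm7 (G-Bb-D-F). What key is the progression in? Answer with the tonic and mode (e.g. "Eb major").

The anchor chord is a minor seventh chord on G, labeled vi7.
vi7 on G implies G is the submediant; that puts the tonic at Bb, and the lowercase numeral fits major mode.

Bb major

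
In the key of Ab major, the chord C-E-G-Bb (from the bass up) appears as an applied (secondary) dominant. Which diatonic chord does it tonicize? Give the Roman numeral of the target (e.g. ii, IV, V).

The chord is a dominant seventh chord on C.
A dominant resolves down a perfect fifth: C → F. In Ab major, F is scale degree 6, i.e. vi.

vi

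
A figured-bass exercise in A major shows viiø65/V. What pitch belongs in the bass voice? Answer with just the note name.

F#

The applied chord viiø65/V is rooted on D#: D#-F#-A-C#.
The figure 65 means first inversion — the third is in the bass.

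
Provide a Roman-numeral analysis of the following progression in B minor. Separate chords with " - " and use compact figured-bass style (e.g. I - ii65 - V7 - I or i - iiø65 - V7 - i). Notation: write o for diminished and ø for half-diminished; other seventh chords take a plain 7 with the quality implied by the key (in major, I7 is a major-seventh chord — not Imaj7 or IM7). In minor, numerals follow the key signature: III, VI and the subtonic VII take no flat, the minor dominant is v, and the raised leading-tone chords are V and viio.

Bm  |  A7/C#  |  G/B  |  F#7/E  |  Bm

Bm has root B, degree 1 in B minor, so i.
A7/C#: root A is the subtonic; dominant seventh chord there is VII65.
G/B: root G is the submediant; major triad there is VI6.
F#7/E has root F#, degree 5 in B minor, so V42.
Bm has root B, degree 1 in B minor, so i.

i - VII65 - VI6 - V42 - i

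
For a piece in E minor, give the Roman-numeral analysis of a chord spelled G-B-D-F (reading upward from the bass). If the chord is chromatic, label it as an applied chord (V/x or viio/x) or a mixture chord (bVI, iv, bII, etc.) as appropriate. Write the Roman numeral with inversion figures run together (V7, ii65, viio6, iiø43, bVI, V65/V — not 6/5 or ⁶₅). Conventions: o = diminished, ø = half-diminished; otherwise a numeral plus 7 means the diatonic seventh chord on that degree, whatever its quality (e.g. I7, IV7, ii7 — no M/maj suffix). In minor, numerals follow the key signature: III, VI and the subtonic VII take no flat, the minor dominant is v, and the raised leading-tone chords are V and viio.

V7/VI

Stacked in thirds the chord is G-B-D-F: a dominant seventh chord on G.
G is not a diatonic chord root with this quality in E minor, but it lies a perfect fifth above C (VI), so the chord functions as an applied dominant of VI.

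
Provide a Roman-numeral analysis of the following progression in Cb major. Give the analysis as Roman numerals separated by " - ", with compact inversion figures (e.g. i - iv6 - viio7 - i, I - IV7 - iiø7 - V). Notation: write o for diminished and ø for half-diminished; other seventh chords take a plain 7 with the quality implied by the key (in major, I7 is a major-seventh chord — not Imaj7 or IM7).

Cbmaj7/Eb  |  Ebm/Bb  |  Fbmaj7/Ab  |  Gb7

I65 - iii64 - IV65 - V7

Cbmaj7/Eb has root Cb, degree 1 in Cb major, so I65.
Ebm/Bb: minor triad on Eb = scale degree 3 → iii64.
Fbmaj7/Ab: root Fb is the subdominant; major seventh chord there is IV65.
Gb7: dominant seventh chord on Gb = scale degree 5 → V7.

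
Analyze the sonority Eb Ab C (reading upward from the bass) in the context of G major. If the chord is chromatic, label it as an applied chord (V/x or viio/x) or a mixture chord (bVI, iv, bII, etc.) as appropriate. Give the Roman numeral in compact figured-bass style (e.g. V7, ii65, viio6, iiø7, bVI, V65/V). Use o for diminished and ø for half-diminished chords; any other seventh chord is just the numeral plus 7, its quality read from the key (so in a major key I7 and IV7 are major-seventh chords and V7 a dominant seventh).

bII64

Stacked in thirds the chord is Ab-C-Eb: a major triad on Ab.
Ab is the lowered second degree of G major (diatonic 2 would be A). This is the Neapolitan chord — a major triad on the lowered second degree.
With Eb in the bass the chord is in second inversion, so the figured bass is 64.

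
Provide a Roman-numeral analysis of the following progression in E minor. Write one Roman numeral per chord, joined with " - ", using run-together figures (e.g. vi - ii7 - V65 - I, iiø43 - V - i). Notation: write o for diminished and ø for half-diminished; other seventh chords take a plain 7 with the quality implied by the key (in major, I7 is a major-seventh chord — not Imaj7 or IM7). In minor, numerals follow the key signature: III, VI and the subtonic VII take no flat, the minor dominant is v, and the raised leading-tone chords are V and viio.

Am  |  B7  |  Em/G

iv - V7 - i6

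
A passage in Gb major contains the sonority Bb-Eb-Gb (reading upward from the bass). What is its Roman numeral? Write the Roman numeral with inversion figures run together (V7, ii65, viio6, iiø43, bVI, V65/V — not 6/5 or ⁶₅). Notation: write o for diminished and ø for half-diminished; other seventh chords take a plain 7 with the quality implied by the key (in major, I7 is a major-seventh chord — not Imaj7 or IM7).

The pitches Eb-Gb-Bb form a minor triad rooted on Eb.
Eb is scale degree 6 in Gb major, and a minor triad on that degree is written vi.
With Bb in the bass the chord is in second inversion, so the figured bass is 64.

vi64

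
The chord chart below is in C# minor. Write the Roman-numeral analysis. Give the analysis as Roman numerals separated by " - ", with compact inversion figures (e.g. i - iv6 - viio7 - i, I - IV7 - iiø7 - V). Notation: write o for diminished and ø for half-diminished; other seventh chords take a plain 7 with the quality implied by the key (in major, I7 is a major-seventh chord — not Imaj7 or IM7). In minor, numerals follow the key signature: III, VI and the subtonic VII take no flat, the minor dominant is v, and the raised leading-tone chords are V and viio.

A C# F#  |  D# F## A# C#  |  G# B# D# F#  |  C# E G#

A-C#-F# has root F#, degree 4 in C# minor, so iv6.
D#-F##-A#-C# is the secondary dominant of V (dominant seventh chord on D#): V7/V.
G#-B#-D#-F#: dominant seventh chord on G# = scale degree 5 → V7.
C#-E-G#: root C# is the tonic; minor triad there is i.

iv6 - V7/V - V7 - i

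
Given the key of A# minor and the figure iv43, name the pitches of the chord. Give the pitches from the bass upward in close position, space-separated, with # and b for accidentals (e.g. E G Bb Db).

A# C# D# F#

In A# minor, the fourth degree is D#, and the diatonic chord built there is a minor seventh chord.
That chord is spelled D#-F#-A#-C#.
With the 43 figure the chord is in second inversion; from the bass A# upward in close position it reads A#-C#-D#-F#.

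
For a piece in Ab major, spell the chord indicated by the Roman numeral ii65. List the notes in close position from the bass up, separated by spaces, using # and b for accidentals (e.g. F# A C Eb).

In Ab major, the second degree is Bb, and the diatonic chord built there is a minor seventh chord.
Stacking thirds from Bb gives Bb-Db-F-Ab.
With the 65 figure the chord is in first inversion; from the bass Db upward in close position it reads Db-F-Ab-Bb.

Db F Ab Bb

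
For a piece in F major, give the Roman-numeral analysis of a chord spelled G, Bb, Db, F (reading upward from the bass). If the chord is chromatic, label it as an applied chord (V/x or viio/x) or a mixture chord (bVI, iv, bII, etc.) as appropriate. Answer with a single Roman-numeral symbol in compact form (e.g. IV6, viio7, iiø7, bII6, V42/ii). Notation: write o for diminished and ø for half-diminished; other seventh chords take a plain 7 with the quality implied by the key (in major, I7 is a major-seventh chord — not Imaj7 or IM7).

iiø7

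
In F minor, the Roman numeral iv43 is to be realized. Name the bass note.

F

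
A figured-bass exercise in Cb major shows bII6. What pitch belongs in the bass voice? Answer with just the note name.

Fb

bII in Cb major has root Dbb; the chord is Dbb-Fb-Abb.
The figure 6 means first inversion — the third is in the bass.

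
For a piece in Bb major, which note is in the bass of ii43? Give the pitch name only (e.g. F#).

ii in Bb major has root C; the chord is C-Eb-G-Bb.
The figure 43 means second inversion — the fifth is in the bass.

G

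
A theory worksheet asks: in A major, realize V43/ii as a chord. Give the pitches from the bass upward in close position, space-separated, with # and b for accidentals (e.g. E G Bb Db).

C# E F# A#

The slash means an applied dominant: we want the dominant of ii. In A major, ii is B minor, and its dominant is built on F#.
Building a dominant seventh chord on F# gives F#-A#-C#-E.
With the 43 figure the chord is in second inversion; from the bass C# upward in close position it reads C#-E-F#-A#.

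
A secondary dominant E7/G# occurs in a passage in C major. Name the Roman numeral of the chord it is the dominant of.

vi

The chord is a dominant seventh chord on E.
A dominant resolves down a perfect fifth: E → A. In C major, A is scale degree 6, i.e. vi.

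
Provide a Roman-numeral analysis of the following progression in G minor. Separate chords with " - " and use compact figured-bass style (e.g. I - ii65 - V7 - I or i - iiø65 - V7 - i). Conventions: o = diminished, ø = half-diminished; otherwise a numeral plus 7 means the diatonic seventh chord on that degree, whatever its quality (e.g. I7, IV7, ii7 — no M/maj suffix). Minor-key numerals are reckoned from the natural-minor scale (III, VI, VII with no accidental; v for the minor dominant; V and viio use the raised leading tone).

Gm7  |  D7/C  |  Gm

i7 - V42 - i

Gm7: root G is the tonic; minor seventh chord there is i7.
D7/C: root D is the dominant; dominant seventh chord there is V42.
Gm: root G is the tonic; minor triad there is i.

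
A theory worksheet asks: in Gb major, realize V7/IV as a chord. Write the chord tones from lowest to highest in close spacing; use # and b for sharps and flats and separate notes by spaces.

Gb Bb Db Fb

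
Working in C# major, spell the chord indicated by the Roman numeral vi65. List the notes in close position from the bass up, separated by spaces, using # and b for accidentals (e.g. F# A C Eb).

The numeral's case and figure indicate a minor seventh chord. In C# major its root, the sixth degree, is A#.
That chord is spelled A#-C#-E#-G#.
The figured bass 65 indicates first inversion, placing the third (C#) in the bass: C#-E#-G#-A#.

C# E# G# A#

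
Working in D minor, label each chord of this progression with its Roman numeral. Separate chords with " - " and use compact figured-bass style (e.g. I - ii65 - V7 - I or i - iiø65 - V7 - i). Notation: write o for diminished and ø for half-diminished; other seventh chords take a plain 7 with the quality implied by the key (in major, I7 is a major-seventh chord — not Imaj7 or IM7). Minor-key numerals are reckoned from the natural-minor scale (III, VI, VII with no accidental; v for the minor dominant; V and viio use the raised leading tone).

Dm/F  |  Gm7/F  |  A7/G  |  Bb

Dm/F has root D, degree 1 in D minor, so i6.
Gm7/F: root G is the subdominant; minor seventh chord there is iv42.
A7/G: dominant seventh chord on A = scale degree 5 → V42.
Bb has root Bb, degree 6 in D minor, so VI.

i6 - iv42 - V42 - VI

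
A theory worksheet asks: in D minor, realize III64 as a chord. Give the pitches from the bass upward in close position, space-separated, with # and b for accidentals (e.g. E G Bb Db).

C F A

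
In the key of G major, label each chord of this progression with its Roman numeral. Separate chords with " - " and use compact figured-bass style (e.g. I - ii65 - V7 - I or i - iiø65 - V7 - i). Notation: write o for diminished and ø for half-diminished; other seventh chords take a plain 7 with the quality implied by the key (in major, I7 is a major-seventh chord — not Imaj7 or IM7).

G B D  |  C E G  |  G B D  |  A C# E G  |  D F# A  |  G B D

G-B-D: root G is the tonic; major triad there is I.
C-E-G has root C, degree 4 in G major, so IV.
G-B-D has root G, degree 1 in G major, so I.
A-C#-E-G is the secondary dominant of V (dominant seventh chord on A): V7/V.
D-F#-A: root D is the dominant; major triad there is V.
G-B-D has root G, degree 1 in G major, so I.

I - IV - I - V7/V - V - I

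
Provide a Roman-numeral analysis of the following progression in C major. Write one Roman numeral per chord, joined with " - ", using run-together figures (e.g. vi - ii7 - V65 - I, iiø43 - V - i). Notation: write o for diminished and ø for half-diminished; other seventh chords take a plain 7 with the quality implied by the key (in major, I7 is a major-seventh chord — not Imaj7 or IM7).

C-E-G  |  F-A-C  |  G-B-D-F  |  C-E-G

I - IV - V7 - I

C-E-G has root C, degree 1 in C major, so I.
F-A-C has root F, degree 4 in C major, so IV.
G-B-D-F: root G is the dominant; dominant seventh chord there is V7.
C-E-G: major triad on C = scale degree 1 → I.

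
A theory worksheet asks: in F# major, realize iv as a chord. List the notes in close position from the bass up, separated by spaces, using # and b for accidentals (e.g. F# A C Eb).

Scale degree 4 in F# major is B; here the chord built on it is altered to a minor triad. iv is the minor subdominant, borrowed from the parallel minor.
So the chord is B-D-F#.

B D F#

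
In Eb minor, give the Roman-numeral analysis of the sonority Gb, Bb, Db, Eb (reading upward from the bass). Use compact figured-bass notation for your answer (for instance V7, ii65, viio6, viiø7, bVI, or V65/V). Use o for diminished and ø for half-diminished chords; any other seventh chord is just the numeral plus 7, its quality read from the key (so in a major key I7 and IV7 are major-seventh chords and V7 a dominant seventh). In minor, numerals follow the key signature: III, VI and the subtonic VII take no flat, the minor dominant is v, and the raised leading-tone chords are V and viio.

Stacked in thirds the chord is Eb-Gb-Bb-Db: a minor seventh chord on Eb.
Eb is scale degree 1 in Eb minor, and a minor seventh chord on that degree is written i7.
With Gb in the bass the chord is in first inversion, so the figured bass is 65.

i65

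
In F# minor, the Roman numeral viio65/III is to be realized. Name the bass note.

B

The applied chord viio65/III is rooted on G#: G#-B-D-F.
The figure 65 means first inversion — the third is in the bass.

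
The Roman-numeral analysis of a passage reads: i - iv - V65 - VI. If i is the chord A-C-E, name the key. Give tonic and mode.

The chord Am is a minor triad rooted on A; its label is i.
If A is scale degree 1 and the mode makes that degree carry a minor triad, the tonic is A and the mode is minor.

A minor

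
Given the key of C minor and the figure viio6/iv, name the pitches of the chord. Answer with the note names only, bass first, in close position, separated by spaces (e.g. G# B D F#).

G Bb E

The slash marks an applied leading-tone chord: viio of iv. In C minor, iv is F, so the leading tone to it is E, a half step below.
Building a diminished triad on E gives E-G-Bb.
The figured bass 6 indicates first inversion, placing the third (G) in the bass: G-Bb-E.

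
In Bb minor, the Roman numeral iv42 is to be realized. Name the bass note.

iv in Bb minor has root Eb; the chord is Eb-Gb-Bb-Db.
The figure 42 means third inversion — the seventh is in the bass.

Db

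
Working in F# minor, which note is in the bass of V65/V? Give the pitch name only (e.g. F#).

B#

The applied chord V65/V is rooted on G#: G#-B#-D#-F#.
The figure 65 means first inversion — the third is in the bass.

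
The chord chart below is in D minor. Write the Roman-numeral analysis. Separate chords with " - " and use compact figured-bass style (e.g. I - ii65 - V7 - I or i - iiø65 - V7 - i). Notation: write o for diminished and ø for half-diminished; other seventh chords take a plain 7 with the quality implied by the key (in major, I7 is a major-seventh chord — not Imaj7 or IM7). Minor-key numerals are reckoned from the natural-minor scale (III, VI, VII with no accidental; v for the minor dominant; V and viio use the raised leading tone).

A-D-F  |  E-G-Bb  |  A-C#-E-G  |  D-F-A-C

A-D-F has root D, degree 1 in D minor, so i64.
E-G-Bb: root E is the supertonic; diminished triad there is iio.
A-C#-E-G: dominant seventh chord on A = scale degree 5 → V7.
D-F-A-C has root D, degree 1 in D minor, so i7.

i64 - iio - V7 - i7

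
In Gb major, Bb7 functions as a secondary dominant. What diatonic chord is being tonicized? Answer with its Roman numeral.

The chord is a dominant seventh chord on Bb.
A dominant resolves down a perfect fifth: Bb → Eb. In Gb major, Eb is scale degree 6, i.e. vi.

vi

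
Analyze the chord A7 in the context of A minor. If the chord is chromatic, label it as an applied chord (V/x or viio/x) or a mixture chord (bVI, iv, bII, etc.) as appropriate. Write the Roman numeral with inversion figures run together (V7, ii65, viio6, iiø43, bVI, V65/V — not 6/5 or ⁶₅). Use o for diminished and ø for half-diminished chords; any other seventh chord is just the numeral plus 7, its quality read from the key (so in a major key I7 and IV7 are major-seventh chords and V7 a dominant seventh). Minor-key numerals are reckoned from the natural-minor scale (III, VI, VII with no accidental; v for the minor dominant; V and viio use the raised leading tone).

V7/iv

The pitches A-C#-E-G form a dominant seventh chord rooted on A.
A is not a diatonic chord root with this quality in A minor, but it lies a perfect fifth above D (iv), so the chord functions as an applied dominant of iv.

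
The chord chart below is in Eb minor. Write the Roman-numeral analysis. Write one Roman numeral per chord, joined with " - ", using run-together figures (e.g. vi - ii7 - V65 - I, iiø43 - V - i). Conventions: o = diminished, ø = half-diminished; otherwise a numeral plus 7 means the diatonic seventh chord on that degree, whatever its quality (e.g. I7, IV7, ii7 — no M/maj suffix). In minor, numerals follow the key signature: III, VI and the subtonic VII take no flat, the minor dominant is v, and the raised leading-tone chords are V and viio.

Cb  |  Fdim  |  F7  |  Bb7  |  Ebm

VI - iio - V7/V - V7 - i

Cb: major triad on Cb = scale degree 6 → VI.
Fdim: diminished triad on F = scale degree 2 → iio.
F7 is the secondary dominant of V (dominant seventh chord on F): V7/V.
Bb7: dominant seventh chord on Bb = scale degree 5 → V7.
Ebm: minor triad on Eb = scale degree 1 → i.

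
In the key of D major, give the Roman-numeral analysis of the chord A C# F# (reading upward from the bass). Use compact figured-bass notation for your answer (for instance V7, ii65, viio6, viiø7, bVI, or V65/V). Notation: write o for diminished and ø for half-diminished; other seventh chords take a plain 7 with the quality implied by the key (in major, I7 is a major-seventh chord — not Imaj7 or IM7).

iii6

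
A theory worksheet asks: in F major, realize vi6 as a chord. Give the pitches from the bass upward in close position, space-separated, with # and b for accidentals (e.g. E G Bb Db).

The numeral's case and figure indicate a minor triad. In F major its root, the sixth degree, is D.
That chord is spelled D-F-A.
With the 6 figure the chord is in first inversion; from the bass F upward in close position it reads F-A-D.

F A D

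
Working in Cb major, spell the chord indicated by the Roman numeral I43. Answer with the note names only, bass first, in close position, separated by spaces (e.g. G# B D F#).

Gb Bb Cb Eb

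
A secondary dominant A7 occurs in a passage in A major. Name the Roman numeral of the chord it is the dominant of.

The chord is a dominant seventh chord on A.
A dominant resolves down a perfect fifth: A → D. In A major, D is scale degree 4, i.e. IV.

IV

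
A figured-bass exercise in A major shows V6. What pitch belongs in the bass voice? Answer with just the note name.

V in A major has root E; the chord is E-G#-B.
The figure 6 means first inversion — the third is in the bass.

G#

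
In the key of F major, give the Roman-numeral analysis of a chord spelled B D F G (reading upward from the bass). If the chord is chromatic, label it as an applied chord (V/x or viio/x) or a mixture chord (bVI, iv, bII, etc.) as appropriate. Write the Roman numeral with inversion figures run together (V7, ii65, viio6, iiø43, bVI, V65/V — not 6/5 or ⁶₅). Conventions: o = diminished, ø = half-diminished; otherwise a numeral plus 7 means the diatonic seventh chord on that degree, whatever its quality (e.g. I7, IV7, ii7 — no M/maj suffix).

V65/V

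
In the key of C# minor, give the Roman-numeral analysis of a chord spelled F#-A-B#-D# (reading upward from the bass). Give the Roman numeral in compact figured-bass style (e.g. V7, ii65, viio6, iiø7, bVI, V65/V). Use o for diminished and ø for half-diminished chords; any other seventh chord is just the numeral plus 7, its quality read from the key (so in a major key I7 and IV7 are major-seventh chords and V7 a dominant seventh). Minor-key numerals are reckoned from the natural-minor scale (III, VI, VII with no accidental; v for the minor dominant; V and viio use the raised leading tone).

viio43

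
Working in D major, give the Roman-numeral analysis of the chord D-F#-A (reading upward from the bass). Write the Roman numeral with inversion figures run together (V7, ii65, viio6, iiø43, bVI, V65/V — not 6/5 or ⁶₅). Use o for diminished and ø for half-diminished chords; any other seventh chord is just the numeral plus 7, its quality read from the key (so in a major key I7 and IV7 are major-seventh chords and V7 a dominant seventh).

I

Stacked in thirds the chord is D-F#-A: a major triad on D.
In D major, D is the tonic; the diatonic major triad there is I.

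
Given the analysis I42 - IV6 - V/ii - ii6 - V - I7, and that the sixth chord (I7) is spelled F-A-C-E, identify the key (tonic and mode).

I7 is given as F-A-C-E — a major seventh chord with root F.
If F is scale degree 1 and the mode makes that degree carry a major seventh chord, the tonic is F and the mode is major.

F major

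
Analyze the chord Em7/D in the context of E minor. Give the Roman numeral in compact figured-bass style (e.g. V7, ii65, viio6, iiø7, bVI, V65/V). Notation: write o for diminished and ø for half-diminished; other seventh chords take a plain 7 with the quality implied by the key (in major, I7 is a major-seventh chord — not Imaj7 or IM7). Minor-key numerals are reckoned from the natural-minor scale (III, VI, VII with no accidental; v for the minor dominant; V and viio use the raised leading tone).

The pitches E-G-B-D form a minor seventh chord rooted on E.
E is scale degree 1 in E minor, and a minor seventh chord on that degree is written i7.
With D in the bass the chord is in third inversion, so the figured bass is 42.

i42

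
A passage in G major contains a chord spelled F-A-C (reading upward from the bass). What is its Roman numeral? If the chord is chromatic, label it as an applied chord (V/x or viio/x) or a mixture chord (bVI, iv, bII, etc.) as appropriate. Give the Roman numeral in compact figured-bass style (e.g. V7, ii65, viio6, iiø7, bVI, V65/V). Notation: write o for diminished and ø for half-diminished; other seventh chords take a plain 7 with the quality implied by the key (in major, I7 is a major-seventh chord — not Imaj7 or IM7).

bVII

Stacked in thirds the chord is F-A-C: a major triad on F.
F is the lowered seventh degree of G major (diatonic 7 would be F#). This is a major triad on the lowered seventh degree (the subtonic), borrowed from the parallel minor.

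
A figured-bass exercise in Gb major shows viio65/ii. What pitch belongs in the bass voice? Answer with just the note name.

Bb

The applied chord viio65/ii is rooted on G: G-Bb-Db-Fb.
The figure 65 means first inversion — the third is in the bass.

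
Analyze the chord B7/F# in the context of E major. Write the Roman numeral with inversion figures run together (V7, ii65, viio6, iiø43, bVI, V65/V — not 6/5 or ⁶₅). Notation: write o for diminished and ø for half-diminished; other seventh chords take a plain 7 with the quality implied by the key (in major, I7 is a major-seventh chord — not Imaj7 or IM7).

V43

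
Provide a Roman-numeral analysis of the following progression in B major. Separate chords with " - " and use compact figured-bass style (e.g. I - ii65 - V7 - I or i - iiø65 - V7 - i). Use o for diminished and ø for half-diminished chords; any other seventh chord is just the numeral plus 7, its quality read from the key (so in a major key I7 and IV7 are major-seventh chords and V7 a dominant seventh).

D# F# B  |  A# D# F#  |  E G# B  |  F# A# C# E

I6 - iii64 - IV - V7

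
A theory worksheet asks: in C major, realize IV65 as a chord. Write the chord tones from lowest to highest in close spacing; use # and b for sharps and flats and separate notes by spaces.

The numeral's case and figure indicate a major seventh chord. In C major its root, the fourth degree, is F.
That chord is spelled F-A-C-E.
The figured bass 65 indicates first inversion, placing the third (A) in the bass: A-C-E-F.

A C E F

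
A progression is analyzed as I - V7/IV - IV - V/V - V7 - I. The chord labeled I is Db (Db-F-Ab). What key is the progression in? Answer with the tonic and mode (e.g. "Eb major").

Db major

I is given as Db-F-Ab — a major triad with root Db.
If Db is scale degree 1 and the mode makes that degree carry a major triad, the tonic is Db and the mode is major.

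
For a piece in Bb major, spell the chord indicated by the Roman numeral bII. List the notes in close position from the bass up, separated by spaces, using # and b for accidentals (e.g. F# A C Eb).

Cb Eb Gb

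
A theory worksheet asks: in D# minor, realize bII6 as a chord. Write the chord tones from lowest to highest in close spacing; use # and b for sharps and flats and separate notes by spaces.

Scale degree 2 in D# minor is E#; lowering it a half step gives E. bII6 is the Neapolitan sixth — a major triad on the lowered second degree, here in its customary first inversion.
So the chord is E-G#-B, a major triad.
The figured bass 6 indicates first inversion, placing the third (G#) in the bass: G#-B-E.

G# B E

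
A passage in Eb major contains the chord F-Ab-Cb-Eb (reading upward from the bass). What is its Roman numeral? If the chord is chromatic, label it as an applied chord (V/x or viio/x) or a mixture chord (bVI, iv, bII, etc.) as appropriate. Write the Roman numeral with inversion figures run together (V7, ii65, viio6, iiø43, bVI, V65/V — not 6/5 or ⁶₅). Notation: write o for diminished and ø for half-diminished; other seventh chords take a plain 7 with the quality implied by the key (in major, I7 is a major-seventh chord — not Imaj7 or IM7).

iiø7

Stacked in thirds the chord is F-Ab-Cb-Eb: a half-diminished seventh chord on F.
F is the second degree of Eb major. This is the half-diminished supertonic seventh, borrowed from the parallel minor.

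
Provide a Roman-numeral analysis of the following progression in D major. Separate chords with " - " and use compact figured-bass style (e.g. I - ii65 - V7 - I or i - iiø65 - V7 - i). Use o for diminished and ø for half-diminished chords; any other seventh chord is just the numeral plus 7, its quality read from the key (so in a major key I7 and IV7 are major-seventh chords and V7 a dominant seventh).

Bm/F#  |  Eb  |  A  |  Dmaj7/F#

vi64 - bII - V - I65

Bm/F#: root B is the submediant; minor triad there is vi64.
Eb: Eb with this quality isn't in the key; a major triad on b2 is the Neapolitan chord, bII.
A: root A is the dominant; major triad there is V.
Dmaj7/F# has root D, degree 1 in D major, so I65.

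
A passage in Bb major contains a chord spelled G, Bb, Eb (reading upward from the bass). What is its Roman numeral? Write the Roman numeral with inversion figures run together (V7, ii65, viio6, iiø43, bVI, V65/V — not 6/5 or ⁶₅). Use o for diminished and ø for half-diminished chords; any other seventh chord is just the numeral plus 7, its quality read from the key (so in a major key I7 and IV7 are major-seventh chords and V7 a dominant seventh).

Stacked in thirds the chord is Eb-G-Bb: a major triad on Eb.
Eb is scale degree 4 in Bb major, and a major triad on that degree is written IV.
With G in the bass the chord is in first inversion, so the figured bass is 6.

IV6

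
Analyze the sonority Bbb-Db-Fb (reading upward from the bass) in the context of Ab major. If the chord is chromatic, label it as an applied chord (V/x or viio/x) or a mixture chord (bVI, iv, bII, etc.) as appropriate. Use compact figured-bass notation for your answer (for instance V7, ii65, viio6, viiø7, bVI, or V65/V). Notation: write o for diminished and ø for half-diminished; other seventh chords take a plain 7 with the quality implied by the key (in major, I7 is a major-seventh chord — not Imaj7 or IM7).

bII

The pitches Bbb-Db-Fb form a major triad rooted on Bbb.
Bbb is the lowered second degree of Ab major (diatonic 2 would be Bb). This is the Neapolitan chord — a major triad on the lowered second degree.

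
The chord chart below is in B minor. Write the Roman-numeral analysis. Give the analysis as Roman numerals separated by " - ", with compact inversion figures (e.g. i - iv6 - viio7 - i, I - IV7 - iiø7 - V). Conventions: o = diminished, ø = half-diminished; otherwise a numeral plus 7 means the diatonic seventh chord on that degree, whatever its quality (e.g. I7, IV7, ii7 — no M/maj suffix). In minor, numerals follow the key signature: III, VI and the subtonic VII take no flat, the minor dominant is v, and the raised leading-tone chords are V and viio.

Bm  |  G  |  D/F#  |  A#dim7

Bm: minor triad on B = scale degree 1 → i.
G: root G is the submediant; major triad there is VI.
D/F#: root D is the mediant; major triad there is III6.
A#dim7 has root A#, degree 7 in B minor, so viio7.

i - VI - III6 - viio7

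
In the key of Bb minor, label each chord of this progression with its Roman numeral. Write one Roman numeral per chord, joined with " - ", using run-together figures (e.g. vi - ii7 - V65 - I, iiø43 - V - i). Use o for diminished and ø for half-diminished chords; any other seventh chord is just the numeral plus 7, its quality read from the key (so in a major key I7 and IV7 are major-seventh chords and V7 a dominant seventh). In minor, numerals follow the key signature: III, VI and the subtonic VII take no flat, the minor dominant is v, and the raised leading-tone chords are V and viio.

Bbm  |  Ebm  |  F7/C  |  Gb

i - iv - V43 - VI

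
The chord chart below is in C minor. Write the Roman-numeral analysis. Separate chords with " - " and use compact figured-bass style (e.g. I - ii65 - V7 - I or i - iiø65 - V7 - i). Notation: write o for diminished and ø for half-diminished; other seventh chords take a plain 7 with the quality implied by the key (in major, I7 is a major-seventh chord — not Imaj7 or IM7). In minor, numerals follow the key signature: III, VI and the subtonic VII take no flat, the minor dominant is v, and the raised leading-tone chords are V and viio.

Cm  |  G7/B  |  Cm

Cm: minor triad on C = scale degree 1 → i.
G7/B: dominant seventh chord on G = scale degree 5 → V65.
Cm: root C is the tonic; minor triad there is i.

i - V65 - i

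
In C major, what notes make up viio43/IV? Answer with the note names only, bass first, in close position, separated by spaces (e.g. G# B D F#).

The slash marks an applied leading-tone chord: viio of IV. In C major, IV is F, so the leading tone to it is E, a half step below.
Building a fully diminished seventh chord on E gives E-G-Bb-Db.
The figured bass 43 indicates second inversion, placing the fifth (Bb) in the bass: Bb-Db-E-G.

Bb Db E G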